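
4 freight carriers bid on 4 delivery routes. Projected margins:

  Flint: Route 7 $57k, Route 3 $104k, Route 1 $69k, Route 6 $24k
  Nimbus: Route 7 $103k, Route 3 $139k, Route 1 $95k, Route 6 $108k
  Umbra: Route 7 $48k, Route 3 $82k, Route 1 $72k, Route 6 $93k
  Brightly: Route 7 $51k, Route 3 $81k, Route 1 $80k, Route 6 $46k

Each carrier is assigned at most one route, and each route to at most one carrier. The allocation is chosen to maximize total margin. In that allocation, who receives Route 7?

This is the linear assignment problem.
Optimal: Flint→Route 3 ($104k), Nimbus→Route 7 ($103k), Umbra→Route 6 ($93k), Brightly→Route 1 ($80k) — total 104+103+93+80 = $380k.
Row-greedy (each carrier in turn takes its best remaining route) gives $335k, worse by 45.
Nimbus's own top route is Route 3 ($139k), but forcing Nimbus→Route 3 and reassigning the rest optimally gives only $369k — worse by 11.

Nimbus receives Route 7.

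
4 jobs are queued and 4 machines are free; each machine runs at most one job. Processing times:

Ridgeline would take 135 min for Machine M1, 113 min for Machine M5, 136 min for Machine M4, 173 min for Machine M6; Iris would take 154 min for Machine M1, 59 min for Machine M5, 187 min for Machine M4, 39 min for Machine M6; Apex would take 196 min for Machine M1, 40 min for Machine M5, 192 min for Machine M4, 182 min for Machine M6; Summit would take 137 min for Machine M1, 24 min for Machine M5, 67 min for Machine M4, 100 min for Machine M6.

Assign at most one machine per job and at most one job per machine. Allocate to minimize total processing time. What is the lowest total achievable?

Min total: 281 min

Optimal: Ridgeline→Machine M1 (135 min), Iris→Machine M6 (39 min), Apex→Machine M5 (40 min), Summit→Machine M4 (67 min) — total 135+39+40+67 = 281 min.
Column-greedy (each machine in turn goes to its cheapest remaining job) gives 528 min, worse by 247.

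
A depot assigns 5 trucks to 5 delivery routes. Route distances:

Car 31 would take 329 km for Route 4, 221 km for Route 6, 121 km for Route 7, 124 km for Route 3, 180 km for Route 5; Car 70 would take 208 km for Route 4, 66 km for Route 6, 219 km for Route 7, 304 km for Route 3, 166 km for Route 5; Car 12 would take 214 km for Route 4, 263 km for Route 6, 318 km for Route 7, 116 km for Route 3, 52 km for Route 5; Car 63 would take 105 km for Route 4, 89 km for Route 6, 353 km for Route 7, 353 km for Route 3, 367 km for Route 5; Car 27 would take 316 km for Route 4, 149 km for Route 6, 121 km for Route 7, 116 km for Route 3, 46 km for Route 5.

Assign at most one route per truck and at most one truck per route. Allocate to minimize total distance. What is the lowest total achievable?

Minimum total: 454 km

Treat this as an assignment problem: match each truck to one route.
Optimal: Car 31→Route 7 (121 km), Car 70→Route 6 (66 km), Car 12→Route 3 (116 km), Car 63→Route 4 (105 km), Car 27→Route 5 (46 km) — total 121+66+116+105+46 = 454 km.
Row-greedy (each truck in turn takes its cheapest remaining route) gives 460 km, worse by 6.
Next-best assignment: Car 31→Route 7, Car 70→Route 6, Car 12→Route 5, Car 63→Route 4, Car 27→Route 3 = 460 km.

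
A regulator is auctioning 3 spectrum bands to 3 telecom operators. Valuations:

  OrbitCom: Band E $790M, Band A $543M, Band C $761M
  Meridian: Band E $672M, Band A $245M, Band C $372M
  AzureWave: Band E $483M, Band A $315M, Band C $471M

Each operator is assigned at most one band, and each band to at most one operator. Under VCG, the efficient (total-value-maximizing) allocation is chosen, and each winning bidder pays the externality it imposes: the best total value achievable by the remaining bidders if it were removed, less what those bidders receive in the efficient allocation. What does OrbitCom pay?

Efficient allocation: OrbitCom→Band C ($761M), Meridian→Band E ($672M), AzureWave→Band A ($315M); total welfare W = $1748M.
OrbitCom receives Band C at value $761M, so the others get W − 761 = $987M.
Without OrbitCom: best allocation of the remaining 2 bidders over all 3 bands is Meridian→Band E ($672M), AzureWave→Band C ($471M), total $1143M.
VCG payment = (others' best without OrbitCom) − (others' welfare with OrbitCom) = 1143 − 987 = $156M.

OrbitCom pays $156M.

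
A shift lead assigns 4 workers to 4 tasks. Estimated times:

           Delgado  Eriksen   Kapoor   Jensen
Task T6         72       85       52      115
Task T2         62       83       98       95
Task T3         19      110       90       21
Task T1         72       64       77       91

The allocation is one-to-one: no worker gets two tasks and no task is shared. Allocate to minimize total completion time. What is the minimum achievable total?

Minimum total: 199 min

This is a one-to-one assignment (minimum-cost bipartite matching).
Optimal: Delgado→Task T2 (62 min), Eriksen→Task T1 (64 min), Kapoor→Task T6 (52 min), Jensen→Task T3 (21 min) — total 62+64+52+21 = 199 min.
Min-entry greedy (repeatedly take the single cheapest remaining cell) gives 230 min, worse by 31.
Swapping Jensen↔Kapoor (Jensen→Task T6 115 min, Kapoor→Task T3 90 min) adds 132.
Every other assignment is strictly worse.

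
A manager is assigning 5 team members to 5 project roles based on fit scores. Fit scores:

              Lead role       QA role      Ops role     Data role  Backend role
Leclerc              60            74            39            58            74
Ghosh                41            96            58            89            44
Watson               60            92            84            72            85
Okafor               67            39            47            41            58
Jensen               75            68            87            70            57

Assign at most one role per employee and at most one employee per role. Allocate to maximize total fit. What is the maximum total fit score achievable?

Max total: 409 pts

Optimal: Leclerc→Backend role (74 pts), Ghosh→Data role (89 pts), Watson→QA role (92 pts), Okafor→Lead role (67 pts), Jensen→Ops role (87 pts) — total 74+89+92+67+87 = 409 pts.
Column-greedy (each role in turn goes to its best remaining employee) gives 371 pts, worse by 38.
Next-best assignment: Leclerc→QA role, Ghosh→Data role, Watson→Backend role, Okafor→Lead role, Jensen→Ops role = 402 pts.
Swapping Leclerc↔Jensen (Leclerc→Ops role 39 pts, Jensen→Backend role 57 pts) loses 65.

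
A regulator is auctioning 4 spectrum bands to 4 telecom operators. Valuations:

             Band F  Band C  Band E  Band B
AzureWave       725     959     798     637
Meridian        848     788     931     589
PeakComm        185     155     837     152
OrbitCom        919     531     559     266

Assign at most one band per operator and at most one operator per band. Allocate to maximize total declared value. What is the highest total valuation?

Maximum total: $3304M

Optimal: AzureWave→Band C ($959M), Meridian→Band B ($589M), PeakComm→Band E ($837M), OrbitCom→Band F ($919M) — total 959+589+837+919 = $3304M.
Row-greedy (each operator in turn takes its best remaining band) gives $2341M, worse by 963.
Next-best assignment: AzureWave→Band B, Meridian→Band C, PeakComm→Band E, OrbitCom→Band F = $3181M.
Swapping OrbitCom↔Meridian (OrbitCom→Band B $266M, Meridian→Band F $848M) loses 394.
Every other assignment is strictly worse.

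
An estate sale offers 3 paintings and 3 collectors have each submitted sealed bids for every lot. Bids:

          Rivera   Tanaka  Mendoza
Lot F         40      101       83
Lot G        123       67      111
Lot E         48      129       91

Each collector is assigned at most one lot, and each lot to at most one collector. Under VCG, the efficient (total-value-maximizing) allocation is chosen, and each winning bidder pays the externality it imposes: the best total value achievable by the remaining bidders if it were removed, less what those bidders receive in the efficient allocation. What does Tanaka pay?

Efficient allocation: Rivera→Lot G ($123), Tanaka→Lot E ($129), Mendoza→Lot F ($83); total welfare W = $335.
Tanaka receives Lot E at value $129, so the others get W − 129 = $206.
Without Tanaka: best allocation of the remaining 2 bidders over all 3 lots is Rivera→Lot G ($123), Mendoza→Lot E ($91), total $214.
VCG payment = (others' best without Tanaka) − (others' welfare with Tanaka) = 214 − 206 = $8.

Tanaka pays $8.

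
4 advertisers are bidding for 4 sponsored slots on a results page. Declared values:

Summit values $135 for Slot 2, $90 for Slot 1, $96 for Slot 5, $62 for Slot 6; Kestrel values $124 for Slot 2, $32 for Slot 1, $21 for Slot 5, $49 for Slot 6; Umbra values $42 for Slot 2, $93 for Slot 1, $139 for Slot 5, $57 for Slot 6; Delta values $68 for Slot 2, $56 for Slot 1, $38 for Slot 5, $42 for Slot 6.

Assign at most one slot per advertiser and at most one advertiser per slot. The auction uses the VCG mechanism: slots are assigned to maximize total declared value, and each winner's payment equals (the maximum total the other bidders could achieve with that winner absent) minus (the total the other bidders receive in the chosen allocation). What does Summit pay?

Summit pays $14.

Efficient allocation: Summit→Slot 1 ($90), Kestrel→Slot 2 ($124), Umbra→Slot 5 ($139), Delta→Slot 6 ($42); total welfare W = $395.
Summit receives Slot 1 at value $90, so the others get W − 90 = $305.
Without Summit: best allocation of the remaining 3 bidders over all 4 slots is Kestrel→Slot 2 ($124), Umbra→Slot 5 ($139), Delta→Slot 1 ($56), total $319.
VCG payment = (others' best without Summit) − (others' welfare with Summit) = 319 − 305 = $14.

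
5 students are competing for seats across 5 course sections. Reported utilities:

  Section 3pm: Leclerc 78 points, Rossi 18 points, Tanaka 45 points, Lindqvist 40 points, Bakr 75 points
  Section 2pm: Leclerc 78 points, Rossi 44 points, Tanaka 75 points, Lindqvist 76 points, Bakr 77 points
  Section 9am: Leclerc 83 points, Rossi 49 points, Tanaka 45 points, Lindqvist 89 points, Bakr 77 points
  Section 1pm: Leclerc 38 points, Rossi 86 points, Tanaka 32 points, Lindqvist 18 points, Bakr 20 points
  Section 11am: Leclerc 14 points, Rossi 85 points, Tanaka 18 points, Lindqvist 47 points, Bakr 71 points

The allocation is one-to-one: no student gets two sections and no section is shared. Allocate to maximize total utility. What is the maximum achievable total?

Optimal: Leclerc→Section 3pm (78 points), Rossi→Section 1pm (86 points), Tanaka→Section 2pm (75 points), Lindqvist→Section 9am (89 points), Bakr→Section 11am (71 points) — total 78+86+75+89+71 = 399 points.
Column-greedy (each section in turn goes to its best remaining student) gives 348 points, worse by 51.
Next-best assignment: Leclerc→Section 2pm, Rossi→Section 1pm, Tanaka→Section 3pm, Lindqvist→Section 9am, Bakr→Section 11am = 369 points.

Maximum total: 399 points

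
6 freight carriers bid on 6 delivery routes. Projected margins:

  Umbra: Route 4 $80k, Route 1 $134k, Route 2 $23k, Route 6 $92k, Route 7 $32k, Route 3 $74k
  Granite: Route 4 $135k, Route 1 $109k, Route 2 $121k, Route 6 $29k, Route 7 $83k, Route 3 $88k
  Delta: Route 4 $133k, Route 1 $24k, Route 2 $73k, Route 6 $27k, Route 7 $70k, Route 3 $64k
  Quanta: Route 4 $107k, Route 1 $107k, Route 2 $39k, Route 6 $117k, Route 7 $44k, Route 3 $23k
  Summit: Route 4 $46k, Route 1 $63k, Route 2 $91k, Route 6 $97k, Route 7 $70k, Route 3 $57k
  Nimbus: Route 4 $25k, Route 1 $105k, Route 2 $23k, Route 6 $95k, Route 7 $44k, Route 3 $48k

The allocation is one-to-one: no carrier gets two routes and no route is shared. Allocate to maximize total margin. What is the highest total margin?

Maximum total: $623k

This is the linear assignment problem.
Optimal: Umbra→Route 1 ($134k), Granite→Route 2 ($121k), Delta→Route 4 ($133k), Quanta→Route 6 ($117k), Summit→Route 7 ($70k), Nimbus→Route 3 ($48k) — total 134+121+133+117+70+48 = $623k.
Max-entry greedy (repeatedly take the single best remaining cell) gives $595k, worse by 28.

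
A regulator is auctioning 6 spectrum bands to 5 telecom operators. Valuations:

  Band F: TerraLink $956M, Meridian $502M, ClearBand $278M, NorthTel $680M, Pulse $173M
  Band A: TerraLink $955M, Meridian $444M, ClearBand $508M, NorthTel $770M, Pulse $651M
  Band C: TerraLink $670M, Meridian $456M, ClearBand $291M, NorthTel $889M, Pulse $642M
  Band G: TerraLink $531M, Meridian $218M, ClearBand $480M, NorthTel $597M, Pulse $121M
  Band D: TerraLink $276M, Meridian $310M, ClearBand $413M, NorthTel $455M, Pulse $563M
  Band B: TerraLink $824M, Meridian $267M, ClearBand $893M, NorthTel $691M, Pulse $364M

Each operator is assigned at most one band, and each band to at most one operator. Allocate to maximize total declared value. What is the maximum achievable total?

Optimal: TerraLink→Band A ($955M), Meridian→Band F ($502M), ClearBand→Band B ($893M), NorthTel→Band C ($889M), Pulse→Band D ($563M) — total 955+502+893+889+563 = $3802M.
Max-entry greedy (repeatedly take the single best remaining cell) gives $3699M, worse by 103.
No other one-to-one assignment exceeds $3802M.

Maximum total: $3802M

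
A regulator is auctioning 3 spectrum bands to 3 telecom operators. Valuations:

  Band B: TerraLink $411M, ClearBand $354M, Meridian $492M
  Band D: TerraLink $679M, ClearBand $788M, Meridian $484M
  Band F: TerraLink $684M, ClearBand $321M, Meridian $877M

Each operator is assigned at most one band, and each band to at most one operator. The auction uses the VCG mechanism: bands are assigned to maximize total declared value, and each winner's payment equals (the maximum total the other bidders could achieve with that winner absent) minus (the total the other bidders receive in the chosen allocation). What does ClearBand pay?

ClearBand pays $268M.

Efficient allocation: TerraLink→Band B ($411M), ClearBand→Band D ($788M), Meridian→Band F ($877M); total welfare W = $2076M.
ClearBand receives Band D at value $788M, so the others get W − 788 = $1288M.
Without ClearBand: best allocation of the remaining 2 bidders over all 3 bands is TerraLink→Band D ($679M), Meridian→Band F ($877M), total $1556M.
VCG payment = (others' best without ClearBand) − (others' welfare with ClearBand) = 1556 − 1288 = $268M.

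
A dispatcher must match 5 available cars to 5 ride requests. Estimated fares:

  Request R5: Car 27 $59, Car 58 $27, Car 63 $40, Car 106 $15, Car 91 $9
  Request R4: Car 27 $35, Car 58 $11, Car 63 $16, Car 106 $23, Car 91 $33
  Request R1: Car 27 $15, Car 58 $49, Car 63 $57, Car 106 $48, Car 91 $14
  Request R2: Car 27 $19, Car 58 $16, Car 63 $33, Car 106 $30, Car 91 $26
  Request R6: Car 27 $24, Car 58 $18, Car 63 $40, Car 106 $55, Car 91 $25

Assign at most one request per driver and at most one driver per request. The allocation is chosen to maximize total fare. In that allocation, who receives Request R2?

Optimal: Car 27→Request R5 ($59), Car 58→Request R1 ($49), Car 63→Request R2 ($33), Car 106→Request R6 ($55), Car 91→Request R4 ($33) — total 59+49+33+55+33 = $229.
Column-greedy (each request in turn goes to its best remaining driver) gives $197, worse by 32.
Next-best assignment: Car 27→Request R5, Car 58→Request R2, Car 63→Request R1, Car 106→Request R6, Car 91→Request R4 = $220.
Car 63's own top request is Request R1 ($57), but forcing Car 63→Request R1 and reassigning the rest optimally gives only $220 — worse by 9.

Car 63 receives Request R2.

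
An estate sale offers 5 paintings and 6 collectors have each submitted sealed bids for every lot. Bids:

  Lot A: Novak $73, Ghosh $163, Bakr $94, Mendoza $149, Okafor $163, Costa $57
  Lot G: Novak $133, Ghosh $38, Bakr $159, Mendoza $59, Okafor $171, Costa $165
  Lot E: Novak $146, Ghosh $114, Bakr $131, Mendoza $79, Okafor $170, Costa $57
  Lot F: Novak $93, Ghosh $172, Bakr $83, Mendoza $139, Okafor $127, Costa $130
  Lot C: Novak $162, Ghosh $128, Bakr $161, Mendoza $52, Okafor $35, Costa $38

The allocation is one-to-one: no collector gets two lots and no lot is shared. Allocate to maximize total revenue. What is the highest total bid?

Optimal: Mendoza→Lot A ($149), Costa→Lot G ($165), Okafor→Lot E ($170), Ghosh→Lot F ($172), Novak→Lot C ($162) — total 149+165+170+172+162 = $818.
No other one-to-one assignment exceeds $818.

Max total: $818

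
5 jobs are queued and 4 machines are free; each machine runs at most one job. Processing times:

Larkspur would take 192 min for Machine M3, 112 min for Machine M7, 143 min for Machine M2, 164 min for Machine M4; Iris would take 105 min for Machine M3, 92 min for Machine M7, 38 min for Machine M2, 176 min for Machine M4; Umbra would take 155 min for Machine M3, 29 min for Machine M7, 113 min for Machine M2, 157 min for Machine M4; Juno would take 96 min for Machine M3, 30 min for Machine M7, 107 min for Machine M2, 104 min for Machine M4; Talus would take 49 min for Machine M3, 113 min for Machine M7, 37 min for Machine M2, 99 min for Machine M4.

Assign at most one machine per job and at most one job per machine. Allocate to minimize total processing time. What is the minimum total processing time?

Optimal: Talus→Machine M3 (49 min), Umbra→Machine M7 (29 min), Iris→Machine M2 (38 min), Juno→Machine M4 (104 min) — total 49+29+38+104 = 220 min.
Swapping Talus↔Umbra (Talus→Machine M7 113 min, Umbra→Machine M3 155 min) adds 190.

Min total: 220 min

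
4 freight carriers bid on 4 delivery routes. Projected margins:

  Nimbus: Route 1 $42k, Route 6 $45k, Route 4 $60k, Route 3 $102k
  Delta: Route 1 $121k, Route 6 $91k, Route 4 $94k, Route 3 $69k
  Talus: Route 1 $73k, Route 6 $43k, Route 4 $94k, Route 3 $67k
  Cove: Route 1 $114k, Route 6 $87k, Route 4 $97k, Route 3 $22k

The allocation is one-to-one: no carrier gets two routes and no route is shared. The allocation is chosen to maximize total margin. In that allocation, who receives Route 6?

Optimal: Nimbus→Route 3 ($102k), Delta→Route 1 ($121k), Talus→Route 4 ($94k), Cove→Route 6 ($87k) — total 102+121+94+87 = $404k.
Max-entry greedy (repeatedly take the single best remaining cell) gives $363k, worse by 41.
Checked against all permutations: $404k is optimal.
Cove's own top route is Route 1 ($114k), but forcing Cove→Route 1 and reassigning the rest optimally gives only $401k — worse by 3.

Cove receives Route 6.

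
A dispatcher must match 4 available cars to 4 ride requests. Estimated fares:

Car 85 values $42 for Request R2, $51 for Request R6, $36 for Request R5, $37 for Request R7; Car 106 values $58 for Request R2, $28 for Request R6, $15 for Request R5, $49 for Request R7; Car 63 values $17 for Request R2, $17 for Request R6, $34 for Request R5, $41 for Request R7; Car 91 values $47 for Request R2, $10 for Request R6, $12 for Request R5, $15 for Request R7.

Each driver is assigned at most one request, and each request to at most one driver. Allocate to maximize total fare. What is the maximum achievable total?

Treat this as an assignment problem: match each driver to one request.
Optimal: Car 85→Request R6 ($51), Car 106→Request R7 ($49), Car 63→Request R5 ($34), Car 91→Request R2 ($47) — total 51+49+34+47 = $181.
Row-greedy (each driver in turn takes its best remaining request) gives $162, worse by 19.
No other one-to-one assignment exceeds $181.

Maximum total: $181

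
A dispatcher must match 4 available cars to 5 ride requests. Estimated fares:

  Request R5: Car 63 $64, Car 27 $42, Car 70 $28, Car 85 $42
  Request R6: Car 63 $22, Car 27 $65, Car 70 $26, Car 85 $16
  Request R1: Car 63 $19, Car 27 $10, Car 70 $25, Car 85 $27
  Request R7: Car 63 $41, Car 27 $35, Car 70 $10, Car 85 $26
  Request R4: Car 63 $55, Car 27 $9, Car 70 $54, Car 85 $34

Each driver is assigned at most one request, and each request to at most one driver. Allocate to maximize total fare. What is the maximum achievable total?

Maximum total: $210

Optimal: Car 63→Request R5 ($64), Car 27→Request R6 ($65), Car 70→Request R4 ($54), Car 85→Request R1 ($27) — total 64+65+54+27 = $210.
Column-greedy (each request in turn goes to its best remaining driver) gives $166, worse by 44.
Every other assignment is strictly worse.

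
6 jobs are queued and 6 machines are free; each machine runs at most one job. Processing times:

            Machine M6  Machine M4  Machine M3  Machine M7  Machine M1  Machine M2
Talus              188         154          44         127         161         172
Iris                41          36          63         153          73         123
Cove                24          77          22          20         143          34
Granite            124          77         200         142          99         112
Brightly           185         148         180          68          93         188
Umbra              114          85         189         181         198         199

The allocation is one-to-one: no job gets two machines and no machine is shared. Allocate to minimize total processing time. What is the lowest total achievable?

Optimal: Talus→Machine M3 (44 min), Iris→Machine M6 (41 min), Cove→Machine M2 (34 min), Granite→Machine M1 (99 min), Brightly→Machine M7 (68 min), Umbra→Machine M4 (85 min) — total 44+41+34+99+68+85 = 371 min.
Row-greedy (each job in turn takes its cheapest remaining machine) gives 583 min, worse by 212.
Next-best assignment: Talus→Machine M3, Iris→Machine M6, Cove→Machine M7, Granite→Machine M2, Brightly→Machine M1, Umbra→Machine M4 = 395 min.
Swapping Brightly↔Talus (Brightly→Machine M3 180 min, Talus→Machine M7 127 min) adds 195.

Min total: 371 min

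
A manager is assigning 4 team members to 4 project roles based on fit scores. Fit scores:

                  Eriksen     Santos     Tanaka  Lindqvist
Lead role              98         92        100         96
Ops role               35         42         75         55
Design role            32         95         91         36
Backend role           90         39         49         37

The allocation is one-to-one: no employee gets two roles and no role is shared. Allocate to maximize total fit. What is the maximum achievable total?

Max total: 356 pts

Optimal: Eriksen→Backend role (90 pts), Santos→Design role (95 pts), Tanaka→Ops role (75 pts), Lindqvist→Lead role (96 pts) — total 90+95+75+96 = 356 pts.
Column-greedy (each role in turn goes to its best remaining employee) gives 340 pts, worse by 16.
Swapping Lindqvist↔Eriksen (Lindqvist→Backend role 37 pts, Eriksen→Lead role 98 pts) loses 51.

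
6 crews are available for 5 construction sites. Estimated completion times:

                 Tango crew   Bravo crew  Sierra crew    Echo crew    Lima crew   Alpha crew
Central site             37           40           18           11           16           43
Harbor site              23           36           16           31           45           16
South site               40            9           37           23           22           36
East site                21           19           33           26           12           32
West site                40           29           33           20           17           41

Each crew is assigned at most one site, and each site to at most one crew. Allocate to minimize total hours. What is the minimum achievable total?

Minimum total: 74 hours

Optimal: Echo crew→Central site (11 hours), Sierra crew→Harbor site (16 hours), Bravo crew→South site (9 hours), Tango crew→East site (21 hours), Lima crew→West site (17 hours) — total 11+16+9+21+17 = 74 hours.
Min-entry greedy (repeatedly take the single cheapest remaining cell) gives 88 hours, worse by 14.
Checked against all permutations: 74 hours is optimal.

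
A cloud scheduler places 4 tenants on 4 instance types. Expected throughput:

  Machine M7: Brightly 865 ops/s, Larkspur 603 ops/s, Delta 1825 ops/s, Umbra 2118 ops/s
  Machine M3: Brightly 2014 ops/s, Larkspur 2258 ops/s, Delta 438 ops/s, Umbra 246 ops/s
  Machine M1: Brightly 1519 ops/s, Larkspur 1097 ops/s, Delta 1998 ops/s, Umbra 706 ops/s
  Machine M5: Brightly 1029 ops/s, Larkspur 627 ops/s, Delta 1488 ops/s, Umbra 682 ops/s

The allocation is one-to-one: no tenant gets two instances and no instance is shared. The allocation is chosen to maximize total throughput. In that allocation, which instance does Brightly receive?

Brightly receives Machine M5.

This is the linear assignment problem.
Optimal: Brightly→Machine M5 (1029 ops/s), Larkspur→Machine M3 (2258 ops/s), Delta→Machine M1 (1998 ops/s), Umbra→Machine M7 (2118 ops/s) — total 1029+2258+1998+2118 = 7403 ops/s.
Row-greedy (each tenant in turn takes its best remaining instance) gives 5618 ops/s, worse by 1785.
Next-best assignment: Brightly→Machine M1, Larkspur→Machine M3, Delta→Machine M5, Umbra→Machine M7 = 7383 ops/s.
Swapping Umbra↔Brightly (Umbra→Machine M5 682 ops/s, Brightly→Machine M7 865 ops/s) loses 1600.
Every other assignment is strictly worse.
Brightly's own top instance is Machine M3 (2014 ops/s), but forcing Brightly→Machine M3 and reassigning the rest optimally gives only 6757 ops/s — worse by 646.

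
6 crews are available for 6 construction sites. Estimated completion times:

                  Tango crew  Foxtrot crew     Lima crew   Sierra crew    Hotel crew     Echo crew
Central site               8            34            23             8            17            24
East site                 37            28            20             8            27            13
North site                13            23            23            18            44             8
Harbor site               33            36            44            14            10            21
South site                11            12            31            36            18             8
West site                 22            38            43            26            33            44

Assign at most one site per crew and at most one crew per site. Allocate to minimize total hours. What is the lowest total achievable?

Optimal: Tango crew→West site (22 hours), Foxtrot crew→South site (12 hours), Lima crew→East site (20 hours), Sierra crew→Central site (8 hours), Hotel crew→Harbor site (10 hours), Echo crew→North site (8 hours) — total 22+12+20+8+10+8 = 80 hours.
Min-entry greedy (repeatedly take the single cheapest remaining cell) gives 89 hours, worse by 9.
Every other assignment is strictly worse.

Min total: 80 hours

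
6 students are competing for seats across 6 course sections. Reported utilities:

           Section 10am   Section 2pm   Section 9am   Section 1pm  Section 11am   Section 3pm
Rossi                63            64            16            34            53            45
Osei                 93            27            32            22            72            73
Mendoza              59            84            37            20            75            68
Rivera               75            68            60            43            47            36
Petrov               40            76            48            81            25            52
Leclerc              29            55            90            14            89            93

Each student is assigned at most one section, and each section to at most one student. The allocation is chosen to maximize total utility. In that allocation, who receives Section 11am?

Mendoza receives Section 11am.

Treat this as an assignment problem: match each student to one section.
Optimal: Rossi→Section 2pm (64 points), Osei→Section 10am (93 points), Mendoza→Section 11am (75 points), Rivera→Section 9am (60 points), Petrov→Section 1pm (81 points), Leclerc→Section 3pm (93 points) — total 64+93+75+60+81+93 = 466 points.
Column-greedy (each section in turn goes to its best remaining student) gives 437 points, worse by 29.
Next-best assignment: Rossi→Section 11am, Osei→Section 10am, Mendoza→Section 2pm, Rivera→Section 9am, Petrov→Section 1pm, Leclerc→Section 3pm = 464 points.
Checked against all permutations: 466 points is optimal.
Mendoza's own top section is Section 2pm (84 points), but forcing Mendoza→Section 2pm and reassigning the rest optimally gives only 464 points — worse by 2.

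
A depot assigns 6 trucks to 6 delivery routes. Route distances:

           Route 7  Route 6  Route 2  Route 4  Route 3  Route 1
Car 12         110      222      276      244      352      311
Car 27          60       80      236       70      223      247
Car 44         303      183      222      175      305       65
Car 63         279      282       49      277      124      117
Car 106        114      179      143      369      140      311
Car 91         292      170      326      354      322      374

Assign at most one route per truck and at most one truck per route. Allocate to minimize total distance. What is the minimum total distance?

Min total: 604 km

This is the linear assignment problem.
Optimal: Car 12→Route 7 (110 km), Car 27→Route 4 (70 km), Car 44→Route 1 (65 km), Car 63→Route 2 (49 km), Car 106→Route 3 (140 km), Car 91→Route 6 (170 km) — total 110+70+65+49+140+170 = 604 km.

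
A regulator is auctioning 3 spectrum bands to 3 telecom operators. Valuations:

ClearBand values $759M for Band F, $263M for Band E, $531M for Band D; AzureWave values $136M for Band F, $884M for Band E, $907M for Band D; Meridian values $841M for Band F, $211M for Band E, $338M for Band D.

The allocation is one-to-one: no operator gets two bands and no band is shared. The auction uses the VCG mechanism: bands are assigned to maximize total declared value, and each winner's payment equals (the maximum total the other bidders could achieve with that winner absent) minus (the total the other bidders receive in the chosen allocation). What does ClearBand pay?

ClearBand pays $23M.

Efficient allocation: ClearBand→Band D ($531M), AzureWave→Band E ($884M), Meridian→Band F ($841M); total welfare W = $2256M.
ClearBand receives Band D at value $531M, so the others get W − 531 = $1725M.
Without ClearBand: best allocation of the remaining 2 bidders over all 3 bands is AzureWave→Band D ($907M), Meridian→Band F ($841M), total $1748M.
VCG payment = (others' best without ClearBand) − (others' welfare with ClearBand) = 1748 − 1725 = $23M.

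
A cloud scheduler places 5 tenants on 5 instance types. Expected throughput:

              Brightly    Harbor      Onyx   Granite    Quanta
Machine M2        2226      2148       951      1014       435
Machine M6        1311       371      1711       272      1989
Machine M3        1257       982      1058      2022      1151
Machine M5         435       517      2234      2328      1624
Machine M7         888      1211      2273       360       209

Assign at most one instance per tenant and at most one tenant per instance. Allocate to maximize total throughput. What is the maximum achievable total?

Max total: 9995 ops/s

Optimal: Brightly→Machine M3 (1257 ops/s), Harbor→Machine M2 (2148 ops/s), Onyx→Machine M7 (2273 ops/s), Granite→Machine M5 (2328 ops/s), Quanta→Machine M6 (1989 ops/s) — total 1257+2148+2273+2328+1989 = 9995 ops/s.
Max-entry greedy (repeatedly take the single best remaining cell) gives 9798 ops/s, worse by 197.
Next-best assignment: Brightly→Machine M2, Harbor→Machine M3, Onyx→Machine M7, Granite→Machine M5, Quanta→Machine M6 = 9798 ops/s.
Swapping Onyx↔Granite (Onyx→Machine M5 2234 ops/s, Granite→Machine M7 360 ops/s) loses 2007.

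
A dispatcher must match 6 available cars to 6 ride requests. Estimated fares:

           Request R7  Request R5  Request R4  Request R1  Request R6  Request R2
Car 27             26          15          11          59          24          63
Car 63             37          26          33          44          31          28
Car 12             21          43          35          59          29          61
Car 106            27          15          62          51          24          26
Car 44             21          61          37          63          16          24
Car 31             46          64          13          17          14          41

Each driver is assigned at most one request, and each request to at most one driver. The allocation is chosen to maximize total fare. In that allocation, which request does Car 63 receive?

Optimal: Car 27→Request R2 ($63), Car 63→Request R6 ($31), Car 12→Request R1 ($59), Car 106→Request R4 ($62), Car 44→Request R5 ($61), Car 31→Request R7 ($46) — total 63+31+59+62+61+46 = $322.
Max-entry greedy (repeatedly take the single best remaining cell) gives $318, worse by 4.
Next-best assignment: Car 27→Request R1, Car 63→Request R6, Car 12→Request R2, Car 106→Request R4, Car 44→Request R5, Car 31→Request R7 = $320.
Swapping Car 106↔Car 31 (Car 106→Request R7 $27, Car 31→Request R4 $13) loses 68.
Car 63's own top request is Request R1 ($44), but forcing Car 63→Request R1 and reassigning the rest optimally gives only $305 — worse by 17.

Car 63 receives Request R6.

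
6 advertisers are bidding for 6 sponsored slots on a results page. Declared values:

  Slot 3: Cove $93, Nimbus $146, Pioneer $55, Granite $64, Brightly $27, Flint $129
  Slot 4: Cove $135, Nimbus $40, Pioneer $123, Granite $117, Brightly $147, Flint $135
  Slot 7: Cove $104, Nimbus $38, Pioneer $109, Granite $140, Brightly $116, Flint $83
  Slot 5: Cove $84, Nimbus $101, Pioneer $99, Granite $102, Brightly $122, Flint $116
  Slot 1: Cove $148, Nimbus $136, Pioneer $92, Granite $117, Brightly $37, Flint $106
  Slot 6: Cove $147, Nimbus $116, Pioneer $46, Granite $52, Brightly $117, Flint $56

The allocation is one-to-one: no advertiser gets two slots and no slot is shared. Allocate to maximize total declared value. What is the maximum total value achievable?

Optimal: Cove→Slot 6 ($147), Nimbus→Slot 1 ($136), Pioneer→Slot 5 ($99), Granite→Slot 7 ($140), Brightly→Slot 4 ($147), Flint→Slot 3 ($129) — total 147+136+99+140+147+129 = $798.
Max-entry greedy (repeatedly take the single best remaining cell) gives $743, worse by 55.
No other one-to-one assignment exceeds $798.

Max total: $798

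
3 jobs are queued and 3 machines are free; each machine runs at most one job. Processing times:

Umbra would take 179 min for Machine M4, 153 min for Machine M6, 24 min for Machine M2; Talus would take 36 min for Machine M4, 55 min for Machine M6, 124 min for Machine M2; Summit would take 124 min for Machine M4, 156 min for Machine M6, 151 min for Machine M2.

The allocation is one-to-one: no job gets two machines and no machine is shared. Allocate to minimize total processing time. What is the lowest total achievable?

Minimum total: 203 min

Optimal: Umbra→Machine M2 (24 min), Talus→Machine M6 (55 min), Summit→Machine M4 (124 min) — total 24+55+124 = 203 min.
Min-entry greedy (repeatedly take the single cheapest remaining cell) gives 216 min, worse by 13.
Next-best assignment: Umbra→Machine M2, Talus→Machine M4, Summit→Machine M6 = 216 min.
Swapping Talus↔Summit (Talus→Machine M4 36 min, Summit→Machine M6 156 min) adds 13.
Every other assignment is strictly worse.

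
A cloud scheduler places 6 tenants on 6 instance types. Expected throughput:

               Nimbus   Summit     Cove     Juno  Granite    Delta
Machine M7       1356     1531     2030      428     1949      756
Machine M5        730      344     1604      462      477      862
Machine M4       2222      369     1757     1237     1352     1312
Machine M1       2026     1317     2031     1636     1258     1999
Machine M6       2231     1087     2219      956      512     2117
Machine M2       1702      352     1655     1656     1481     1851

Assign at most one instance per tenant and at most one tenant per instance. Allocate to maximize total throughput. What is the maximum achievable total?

Maximum total: 10865 ops/s

This is the linear assignment problem.
Optimal: Nimbus→Machine M4 (2222 ops/s), Summit→Machine M1 (1317 ops/s), Cove→Machine M5 (1604 ops/s), Juno→Machine M2 (1656 ops/s), Granite→Machine M7 (1949 ops/s), Delta→Machine M6 (2117 ops/s) — total 2222+1317+1604+1656+1949+2117 = 10865 ops/s.
Column-greedy (each instance in turn goes to its best remaining tenant) gives 9318 ops/s, worse by 1547.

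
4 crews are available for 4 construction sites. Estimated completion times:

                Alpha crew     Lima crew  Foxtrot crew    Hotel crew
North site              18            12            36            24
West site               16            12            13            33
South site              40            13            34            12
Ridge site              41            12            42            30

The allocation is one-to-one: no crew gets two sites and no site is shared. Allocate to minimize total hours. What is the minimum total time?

Optimal: Alpha crew→North site (18 hours), Lima crew→Ridge site (12 hours), Foxtrot crew→West site (13 hours), Hotel crew→South site (12 hours) — total 18+12+13+12 = 55 hours.
Next-best assignment: Alpha crew→North site, Lima crew→South site, Foxtrot crew→West site, Hotel crew→Ridge site = 74 hours.
Swapping Lima crew↔Hotel crew (Lima crew→South site 13 hours, Hotel crew→Ridge site 30 hours) adds 19.

Min total: 55 hours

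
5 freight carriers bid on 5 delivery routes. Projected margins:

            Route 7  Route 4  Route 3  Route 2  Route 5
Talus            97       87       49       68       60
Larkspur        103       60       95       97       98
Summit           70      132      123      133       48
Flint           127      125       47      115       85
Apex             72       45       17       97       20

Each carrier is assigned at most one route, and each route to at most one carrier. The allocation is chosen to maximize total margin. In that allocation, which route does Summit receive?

This is a one-to-one assignment (maximum-weight bipartite matching).
Optimal: Talus→Route 7 ($97k), Larkspur→Route 5 ($98k), Summit→Route 3 ($123k), Flint→Route 4 ($125k), Apex→Route 2 ($97k) — total 97+98+123+125+97 = $540k.
Max-entry greedy (repeatedly take the single best remaining cell) gives $462k, worse by 78.
Swapping Talus↔Flint (Talus→Route 4 $87k, Flint→Route 7 $127k) loses 8.
No other one-to-one assignment exceeds $540k.
Summit's own top route is Route 2 ($133k), but forcing Summit→Route 2 and reassigning the rest optimally gives only $485k — worse by 55.

Summit receives Route 3.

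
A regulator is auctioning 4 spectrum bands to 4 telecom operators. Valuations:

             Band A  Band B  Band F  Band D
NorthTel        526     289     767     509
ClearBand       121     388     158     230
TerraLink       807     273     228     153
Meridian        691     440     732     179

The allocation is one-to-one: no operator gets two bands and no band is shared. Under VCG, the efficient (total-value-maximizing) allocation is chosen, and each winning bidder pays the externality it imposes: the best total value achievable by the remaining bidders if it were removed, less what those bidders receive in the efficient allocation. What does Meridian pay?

Meridian pays $258M.

Efficient allocation: NorthTel→Band D ($509M), ClearBand→Band B ($388M), TerraLink→Band A ($807M), Meridian→Band F ($732M); total welfare W = $2436M.
Meridian receives Band F at value $732M, so the others get W − 732 = $1704M.
Without Meridian: best allocation of the remaining 3 bidders over all 4 bands is NorthTel→Band F ($767M), ClearBand→Band B ($388M), TerraLink→Band A ($807M), total $1962M.
VCG payment = (others' best without Meridian) − (others' welfare with Meridian) = 1962 − 1704 = $258M.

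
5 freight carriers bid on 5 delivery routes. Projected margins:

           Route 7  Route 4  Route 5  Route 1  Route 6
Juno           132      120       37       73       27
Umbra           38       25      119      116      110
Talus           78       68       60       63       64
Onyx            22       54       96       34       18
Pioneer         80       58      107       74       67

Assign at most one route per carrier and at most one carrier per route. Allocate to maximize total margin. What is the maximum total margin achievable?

Maximum total: $480k

This is a one-to-one assignment (maximum-weight bipartite matching).
Optimal: Juno→Route 7 ($132k), Umbra→Route 6 ($110k), Talus→Route 4 ($68k), Onyx→Route 5 ($96k), Pioneer→Route 1 ($74k) — total 132+110+68+96+74 = $480k.
Column-greedy (each route in turn goes to its best remaining carrier) gives $411k, worse by 69.
Next-best assignment: Juno→Route 7, Umbra→Route 1, Talus→Route 4, Onyx→Route 5, Pioneer→Route 6 = $479k.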